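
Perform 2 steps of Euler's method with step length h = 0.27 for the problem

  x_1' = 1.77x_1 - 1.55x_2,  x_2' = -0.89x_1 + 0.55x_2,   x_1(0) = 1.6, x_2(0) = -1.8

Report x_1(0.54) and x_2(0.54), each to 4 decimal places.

Euler on (x_1,x_2): x_1_{n+1} = x_1_n + h·x_1', x_2_{n+1} = x_2_n + h·x_2'.
0.000000: (1.600000, -1.800000); f=(5.622000, -2.414000) → (3.117940, -2.451780)
0.270000: (3.117940, -2.451780); f=(9.319013, -4.123446) → (5.634073, -3.565110)
(x_1(0.54), x_2(0.54)) ≈ (5.6341, -3.5651)

5.6341, -3.5651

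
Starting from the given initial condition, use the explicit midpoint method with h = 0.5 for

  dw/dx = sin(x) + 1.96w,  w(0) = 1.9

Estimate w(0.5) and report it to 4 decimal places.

4.7981

Midpoint: k1 = f(x_n, w_n); k2 = f(x_n + h/2, w_n + (h/2)·k1); w_{n+1} = w_n + h·k2.
x=0.000000, w=1.900000:
  k1 = f(0.000000, 1.900000) = 3.724000
  k2 = f(0.250000, 2.831000) = 5.796164
  w ← 1.900000 + 0.5·5.796164 = 4.798082
w(0.5) ≈ 4.7981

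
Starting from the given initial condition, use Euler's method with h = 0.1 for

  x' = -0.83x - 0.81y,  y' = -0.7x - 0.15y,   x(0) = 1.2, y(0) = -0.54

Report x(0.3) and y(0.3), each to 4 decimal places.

1.0635, -0.7534

Euler on (x,y): x_{n+1} = x_n + h·x', y_{n+1} = y_n + h·y'.
0.000000: (1.200000, -0.540000); f=(-0.558600, -0.759000) → (1.144140, -0.615900)
0.100000: (1.144140, -0.615900); f=(-0.450757, -0.708513) → (1.099064, -0.686751)
0.200000: (1.099064, -0.686751); f=(-0.355955, -0.666332) → (1.063469, -0.753385)
(x(0.3), y(0.3)) ≈ (1.0635, -0.7534)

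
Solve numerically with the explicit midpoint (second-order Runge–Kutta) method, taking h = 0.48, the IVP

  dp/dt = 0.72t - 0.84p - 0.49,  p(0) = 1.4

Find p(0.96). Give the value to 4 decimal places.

0.6002

Midpoint: k1 = f(t_n, p_n); k2 = f(t_n + h/2, p_n + (h/2)·k1); p_{n+1} = p_n + h·k2.
t=0.000000, p=1.400000:
  k1 = f(0.000000, 1.400000) = -1.666000
  k2 = f(0.240000, 1.000160) = -1.157334
  p ← 1.400000 + 0.48·(-1.157334) = 0.844479
t=0.480000, p=0.844479:
  k1 = f(0.480000, 0.844479) = -0.853763
  k2 = f(0.720000, 0.639576) = -0.508844
  p ← 0.844479 + 0.48·(-0.508844) = 0.600234
p(0.96) ≈ 0.6002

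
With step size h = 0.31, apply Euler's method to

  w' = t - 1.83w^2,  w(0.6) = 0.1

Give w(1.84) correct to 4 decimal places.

0.9043

Euler: w_{n+1} = w_n + h·f(t_n, w_n).
t=0.600000, w=0.100000: f=0.581700 → w ← 0.100000 + 0.31·0.581700 = 0.280327
t=0.910000, w=0.280327: f=0.766193 → w ← 0.280327 + 0.31·0.766193 = 0.517847
t=1.220000, w=0.517847: f=0.729258 → w ← 0.517847 + 0.31·0.729258 = 0.743917
t=1.530000, w=0.743917: f=0.517256 → w ← 0.743917 + 0.31·0.517256 = 0.904266
w(1.84) ≈ 0.9043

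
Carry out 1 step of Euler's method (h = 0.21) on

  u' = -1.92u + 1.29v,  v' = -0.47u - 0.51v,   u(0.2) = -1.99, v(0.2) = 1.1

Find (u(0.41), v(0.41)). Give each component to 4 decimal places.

-0.8896, 1.1786

Euler on (u,v): u_{n+1} = u_n + h·u', v_{n+1} = v_n + h·v'.
0.200000: (-1.990000, 1.100000); f=(5.239800, 0.374300) → (-0.889642, 1.178603)
(u(0.41), v(0.41)) ≈ (-0.8896, 1.1786)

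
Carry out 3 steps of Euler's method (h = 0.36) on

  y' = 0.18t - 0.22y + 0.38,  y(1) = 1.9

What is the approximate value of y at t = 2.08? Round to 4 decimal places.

Euler: y_{n+1} = y_n + h·f(t_n, y_n).
t=1.000000, y=1.900000: f=0.142000 → y ← 1.900000 + 0.36·0.142000 = 1.951120
t=1.360000, y=1.951120: f=0.195554 → y ← 1.951120 + 0.36·0.195554 = 2.021519
t=1.720000, y=2.021519: f=0.244866 → y ← 2.021519 + 0.36·0.244866 = 2.109671
y(2.08) ≈ 2.1097

2.1097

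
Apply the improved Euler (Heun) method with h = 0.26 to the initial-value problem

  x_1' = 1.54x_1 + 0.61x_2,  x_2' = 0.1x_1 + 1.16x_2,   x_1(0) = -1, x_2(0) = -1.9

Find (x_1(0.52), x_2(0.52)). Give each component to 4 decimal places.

Heun on (x_1,x_2): k1 = f(s_n, state_n); k2 = f(s_n + h, state_n + h·k1); state_{n+1} = state_n + (h/2)·(k1 + k2).
0.000000: (-1.000000, -1.900000)
  k1 = (-2.699000, -2.304000)
  predictor → (-1.701740, -2.499040)
  k2 = (-4.145094, -3.069060)
  → (-1.889732, -2.598498)
0.260000: (-1.889732, -2.598498)
  k1 = (-4.495271, -3.203231)
  predictor → (-3.058503, -3.431338)
  k2 = (-6.803210, -4.286202)
  → (-3.358535, -3.572124)
(x_1(0.52), x_2(0.52)) ≈ (-3.3585, -3.5721)

-3.3585, -3.5721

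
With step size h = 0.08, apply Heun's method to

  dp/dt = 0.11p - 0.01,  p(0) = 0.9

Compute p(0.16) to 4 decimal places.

Heun: k1 = f(t_n, p_n); k2 = f(t_n + h, p_n + h·k1); p_{n+1} = p_n + (h/2)·(k1 + k2).
t=0.000000, p=0.900000:
  k1 = f(0.000000, 0.900000) = 0.089000
  k2 = f(0.080000, 0.907120) = 0.089783
  p ← 0.900000 + (0.08/2)·(0.089000 + 0.089783) = 0.907151
t=0.080000, p=0.907151:
  k1 = f(0.080000, 0.907151) = 0.089787
  k2 = f(0.160000, 0.914334) = 0.090577
  p ← 0.907151 + (0.08/2)·(0.089787 + 0.090577) = 0.914366
p(0.16) ≈ 0.9144

0.9144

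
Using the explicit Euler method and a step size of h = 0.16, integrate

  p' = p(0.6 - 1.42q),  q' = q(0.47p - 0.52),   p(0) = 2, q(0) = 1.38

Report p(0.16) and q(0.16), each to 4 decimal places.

Euler on (p,q): p_{n+1} = p_n + h·p', q_{n+1} = q_n + h·q'.
0.000000: (2.000000, 1.380000); f=(-2.719200, 0.579600) → (1.564928, 1.472736)
(p(0.16), q(0.16)) ≈ (1.5649, 1.4727)

1.5649, 1.4727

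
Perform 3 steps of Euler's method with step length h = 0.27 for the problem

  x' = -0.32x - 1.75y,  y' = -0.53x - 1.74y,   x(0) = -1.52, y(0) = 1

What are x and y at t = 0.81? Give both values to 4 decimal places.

-2.1894, 0.6453

Euler on (x,y): x_{n+1} = x_n + h·x', y_{n+1} = y_n + h·y'.
0.000000: (-1.520000, 1.000000); f=(-1.263600, -0.934400) → (-1.861172, 0.747712)
0.270000: (-1.861172, 0.747712); f=(-0.712921, -0.314598) → (-2.053661, 0.662771)
0.540000: (-2.053661, 0.662771); f=(-0.502677, -0.064781) → (-2.189383, 0.645280)
(x(0.81), y(0.81)) ≈ (-2.1894, 0.6453)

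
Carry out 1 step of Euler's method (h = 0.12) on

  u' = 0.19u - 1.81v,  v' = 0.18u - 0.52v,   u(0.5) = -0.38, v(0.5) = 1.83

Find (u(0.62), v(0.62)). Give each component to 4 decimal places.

-0.7861, 1.7076

Euler on (u,v): u_{n+1} = u_n + h·u', v_{n+1} = v_n + h·v'.
0.500000: (-0.380000, 1.830000); f=(-3.384500, -1.020000) → (-0.786140, 1.707600)
(u(0.62), v(0.62)) ≈ (-0.7861, 1.7076)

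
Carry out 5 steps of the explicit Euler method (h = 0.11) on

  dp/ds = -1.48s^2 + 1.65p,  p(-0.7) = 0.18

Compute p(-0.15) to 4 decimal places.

Euler: p_{n+1} = p_n + h·f(s_n, p_n).
s=-0.700000, p=0.180000: f=-0.428200 → p ← 0.180000 + 0.11·(-0.428200) = 0.132898
s=-0.590000, p=0.132898: f=-0.295906 → p ← 0.132898 + 0.11·(-0.295906) = 0.100348
s=-0.480000, p=0.100348: f=-0.175417 → p ← 0.100348 + 0.11·(-0.175417) = 0.081052
s=-0.370000, p=0.081052: f=-0.068876 → p ← 0.081052 + 0.11·(-0.068876) = 0.073476
s=-0.260000, p=0.073476: f=0.021188 → p ← 0.073476 + 0.11·0.021188 = 0.075807
p(-0.15) ≈ 0.0758

0.0758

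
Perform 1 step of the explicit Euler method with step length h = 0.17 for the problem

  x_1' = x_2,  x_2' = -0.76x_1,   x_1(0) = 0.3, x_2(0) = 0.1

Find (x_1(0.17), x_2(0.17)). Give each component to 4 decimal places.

0.3170, 0.0612

Euler on (x_1,x_2): x_1_{n+1} = x_1_n + h·x_1', x_2_{n+1} = x_2_n + h·x_2'.
0.000000: (0.300000, 0.100000); f=(0.100000, -0.228000) → (0.317000, 0.061240)
(x_1(0.17), x_2(0.17)) ≈ (0.3170, 0.0612)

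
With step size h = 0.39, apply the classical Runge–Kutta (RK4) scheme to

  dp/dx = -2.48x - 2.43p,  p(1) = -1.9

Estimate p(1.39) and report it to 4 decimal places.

-1.5094

RK4: k1 = f(x_n, p_n); k2 = f(x_n + h/2, p_n + (h/2)·k1); k3 = f(x_n + h/2, p_n + (h/2)·k2); k4 = f(x_n + h, p_n + h·k3); p_{n+1} = p_n + (h/6)·(k1 + 2k2 + 2k3 + k4).
x=1.000000, p=-1.900000:
  k1 = f(1.000000, -1.900000) = 2.137000
  k2 = f(1.195000, -1.483285) = 0.640783
  k3 = f(1.195000, -1.775047) = 1.349765
  k4 = f(1.390000, -1.373592) = -0.109372
  p ← -1.900000 + (0.39/6)·(k1 + 2k2 + 2k3 + k4) = -1.509433
p(1.39) ≈ -1.5094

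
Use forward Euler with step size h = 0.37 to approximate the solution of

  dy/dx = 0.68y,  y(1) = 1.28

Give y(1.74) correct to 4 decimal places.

2.0051

Euler: y_{n+1} = y_n + h·f(x_n, y_n).
x=1.000000, y=1.280000: f=0.870400 → y ← 1.280000 + 0.37·0.870400 = 1.602048
x=1.370000, y=1.602048: f=1.089393 → y ← 1.602048 + 0.37·1.089393 = 2.005123
y(1.74) ≈ 2.0051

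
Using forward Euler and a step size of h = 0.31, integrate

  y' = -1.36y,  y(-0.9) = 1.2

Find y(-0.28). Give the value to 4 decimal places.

0.4015

Euler: y_{n+1} = y_n + h·f(s_n, y_n).
s=-0.900000, y=1.200000: f=-1.632000 → y ← 1.200000 + 0.31·(-1.632000) = 0.694080
s=-0.590000, y=0.694080: f=-0.943949 → y ← 0.694080 + 0.31·(-0.943949) = 0.401456
y(-0.28) ≈ 0.4015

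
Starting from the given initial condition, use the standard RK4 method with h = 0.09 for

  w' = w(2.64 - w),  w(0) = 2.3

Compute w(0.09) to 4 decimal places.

2.3644

RK4: k1 = f(t_n, w_n); k2 = f(t_n + h/2, w_n + (h/2)·k1); k3 = f(t_n + h/2, w_n + (h/2)·k2); k4 = f(t_n + h, w_n + h·k3); w_{n+1} = w_n + (h/6)·(k1 + 2k2 + 2k3 + k4).
t=0.000000, w=2.300000:
  k1 = f(0.000000, 2.300000) = 0.782000
  k2 = f(0.045000, 2.335190) = 0.711789
  k3 = f(0.045000, 2.332031) = 0.718194
  k4 = f(0.090000, 2.364637) = 0.651133
  w ← 2.300000 + (0.09/6)·(k1 + 2k2 + 2k3 + k4) = 2.364396
w(0.09) ≈ 2.3644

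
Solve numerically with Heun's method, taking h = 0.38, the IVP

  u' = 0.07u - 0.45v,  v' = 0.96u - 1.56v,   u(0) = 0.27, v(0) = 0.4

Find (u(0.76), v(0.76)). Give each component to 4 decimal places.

Heun on (u,v): k1 = f(t_n, state_n); k2 = f(t_n + h, state_n + h·k1); state_{n+1} = state_n + (h/2)·(k1 + k2).
0.000000: (0.270000, 0.400000)
  k1 = (-0.161100, -0.364800)
  predictor → (0.208782, 0.261376)
  k2 = (-0.103004, -0.207316)
  → (0.219820, 0.291298)
0.380000: (0.219820, 0.291298)
  k1 = (-0.115697, -0.243398)
  predictor → (0.175855, 0.198807)
  k2 = (-0.077153, -0.141318)
  → (0.183179, 0.218202)
(u(0.76), v(0.76)) ≈ (0.1832, 0.2182)

0.1832, 0.2182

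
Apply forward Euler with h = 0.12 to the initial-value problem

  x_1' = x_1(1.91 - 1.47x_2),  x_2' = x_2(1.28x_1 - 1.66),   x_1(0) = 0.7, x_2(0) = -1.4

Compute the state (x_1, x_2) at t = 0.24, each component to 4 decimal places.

Euler on (x_1,x_2): x_1_{n+1} = x_1_n + h·x_1', x_2_{n+1} = x_2_n + h·x_2'.
0.000000: (0.700000, -1.400000); f=(2.777600, 1.069600) → (1.033312, -1.271648)
0.120000: (1.033312, -1.271648); f=(3.905219, 0.429004) → (1.501938, -1.220168)
(x_1(0.24), x_2(0.24)) ≈ (1.5019, -1.2202)

1.5019, -1.2202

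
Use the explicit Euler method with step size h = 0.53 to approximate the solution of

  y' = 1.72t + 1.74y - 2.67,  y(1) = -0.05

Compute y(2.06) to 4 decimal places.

-1.1729

Euler: y_{n+1} = y_n + h·f(t_n, y_n).
t=1.000000, y=-0.050000: f=-1.037000 → y ← -0.050000 + 0.53·(-1.037000) = -0.599610
t=1.530000, y=-0.599610: f=-1.081721 → y ← -0.599610 + 0.53·(-1.081721) = -1.172922
y(2.06) ≈ -1.1729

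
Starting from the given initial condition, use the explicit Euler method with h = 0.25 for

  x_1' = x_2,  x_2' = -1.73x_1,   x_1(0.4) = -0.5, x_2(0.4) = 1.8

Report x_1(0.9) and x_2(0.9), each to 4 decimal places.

Euler on (x_1,x_2): x_1_{n+1} = x_1_n + h·x_1', x_2_{n+1} = x_2_n + h·x_2'.
0.400000: (-0.500000, 1.800000); f=(1.800000, 0.865000) → (-0.050000, 2.016250)
0.650000: (-0.050000, 2.016250); f=(2.016250, 0.086500) → (0.454062, 2.037875)
(x_1(0.9), x_2(0.9)) ≈ (0.4541, 2.0379)

0.4541, 2.0379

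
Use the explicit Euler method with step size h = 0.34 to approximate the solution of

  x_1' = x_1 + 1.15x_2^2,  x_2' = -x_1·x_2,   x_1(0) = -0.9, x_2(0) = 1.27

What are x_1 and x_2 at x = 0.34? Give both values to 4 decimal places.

-0.5754, 1.6586

Euler on (x_1,x_2): x_1_{n+1} = x_1_n + h·x_1', x_2_{n+1} = x_2_n + h·x_2'.
0.000000: (-0.900000, 1.270000); f=(0.954835, 1.143000) → (-0.575356, 1.658620)
(x_1(0.34), x_2(0.34)) ≈ (-0.5754, 1.6586)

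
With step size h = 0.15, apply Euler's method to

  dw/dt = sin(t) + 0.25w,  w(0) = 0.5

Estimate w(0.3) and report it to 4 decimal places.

Euler: w_{n+1} = w_n + h·f(t_n, w_n).
t=0.000000, w=0.500000: f=0.125000 → w ← 0.500000 + 0.15·0.125000 = 0.518750
t=0.150000, w=0.518750: f=0.279126 → w ← 0.518750 + 0.15·0.279126 = 0.560619
w(0.3) ≈ 0.5606

0.5606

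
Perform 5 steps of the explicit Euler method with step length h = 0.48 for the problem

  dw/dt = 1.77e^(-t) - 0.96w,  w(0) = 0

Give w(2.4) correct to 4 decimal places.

0.4819

Euler: w_{n+1} = w_n + h·f(t_n, w_n).
t=0.000000, w=0.000000: f=1.770000 → w ← 0.000000 + 0.48·1.770000 = 0.849600
t=0.480000, w=0.849600: f=0.279631 → w ← 0.849600 + 0.48·0.279631 = 0.983823
t=0.960000, w=0.983823: f=-0.266749 → w ← 0.983823 + 0.48·(-0.266749) = 0.855783
t=1.440000, w=0.855783: f=-0.402190 → w ← 0.855783 + 0.48·(-0.402190) = 0.662732
t=1.920000, w=0.662732: f=-0.376728 → w ← 0.662732 + 0.48·(-0.376728) = 0.481902
w(2.4) ≈ 0.4819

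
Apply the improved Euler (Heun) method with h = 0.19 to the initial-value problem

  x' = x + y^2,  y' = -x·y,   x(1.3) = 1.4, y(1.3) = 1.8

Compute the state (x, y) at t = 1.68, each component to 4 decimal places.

Heun on (x,y): k1 = f(t_n, state_n); k2 = f(t_n + h, state_n + h·k1); state_{n+1} = state_n + (h/2)·(k1 + k2).
1.300000: (1.400000, 1.800000)
  k1 = (4.640000, -2.520000)
  predictor → (2.281600, 1.321200)
  k2 = (4.027169, -3.014450)
  → (2.223381, 1.274227)
1.490000: (2.223381, 1.274227)
  k1 = (3.847036, -2.833093)
  predictor → (2.954318, 0.735940)
  k2 = (3.495925, -2.174200)
  → (2.920962, 0.798534)
(x(1.68), y(1.68)) ≈ (2.9210, 0.7985)

2.9210, 0.7985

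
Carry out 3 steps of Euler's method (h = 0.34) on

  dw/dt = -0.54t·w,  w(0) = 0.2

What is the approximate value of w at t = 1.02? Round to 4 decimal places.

0.1641

Euler: w_{n+1} = w_n + h·f(t_n, w_n).
t=0.000000, w=0.200000: f=0.000000 → w ← 0.200000 + 0.34·0.000000 = 0.200000
t=0.340000, w=0.200000: f=-0.036720 → w ← 0.200000 + 0.34·(-0.036720) = 0.187515
t=0.680000, w=0.187515: f=-0.068856 → w ← 0.187515 + 0.34·(-0.068856) = 0.164104
w(1.02) ≈ 0.1641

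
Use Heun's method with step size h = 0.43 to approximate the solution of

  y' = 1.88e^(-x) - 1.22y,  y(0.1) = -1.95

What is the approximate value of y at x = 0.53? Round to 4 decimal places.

Heun: k1 = f(x_n, y_n); k2 = f(x_n + h, y_n + h·k1); y_{n+1} = y_n + (h/2)·(k1 + k2).
x=0.100000, y=-1.950000:
  k1 = f(0.100000, -1.950000) = 4.080094
  k2 = f(0.530000, -0.195559) = 1.345160
  y ← -1.950000 + (0.43/2)·(4.080094 + 1.345160) = -0.783570
y(0.53) ≈ -0.7836

-0.7836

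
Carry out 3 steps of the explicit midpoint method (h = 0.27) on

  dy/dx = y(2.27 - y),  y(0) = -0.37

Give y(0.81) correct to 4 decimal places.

-5.0765

Midpoint: k1 = f(x_n, y_n); k2 = f(x_n + h/2, y_n + (h/2)·k1); y_{n+1} = y_n + h·k2.
x=0.000000, y=-0.370000:
  k1 = f(0.000000, -0.370000) = -0.976800
  k2 = f(0.135000, -0.501868) = -1.391112
  y ← -0.370000 + 0.27·(-1.391112) = -0.745600
x=0.270000, y=-0.745600:
  k1 = f(0.270000, -0.745600) = -2.248432
  k2 = f(0.405000, -1.049139) = -3.482236
  y ← -0.745600 + 0.27·(-3.482236) = -1.685804
x=0.540000, y=-1.685804:
  k1 = f(0.540000, -1.685804) = -6.668710
  k2 = f(0.675000, -2.586080) = -12.558210
  y ← -1.685804 + 0.27·(-12.558210) = -5.076521
y(0.81) ≈ -5.0765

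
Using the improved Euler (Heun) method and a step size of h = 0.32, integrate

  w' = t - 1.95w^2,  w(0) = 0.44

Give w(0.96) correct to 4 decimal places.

0.5571

Heun: k1 = f(t_n, w_n); k2 = f(t_n + h, w_n + h·k1); w_{n+1} = w_n + (h/2)·(k1 + k2).
t=0.000000, w=0.440000:
  k1 = f(0.000000, 0.440000) = -0.377520
  k2 = f(0.320000, 0.319194) = 0.121325
  w ← 0.440000 + (0.32/2)·(-0.377520 + 0.121325) = 0.399009
t=0.320000, w=0.399009:
  k1 = f(0.320000, 0.399009) = 0.009544
  k2 = f(0.640000, 0.402063) = 0.324773
  w ← 0.399009 + (0.32/2)·(0.009544 + 0.324773) = 0.452500
t=0.640000, w=0.452500:
  k1 = f(0.640000, 0.452500) = 0.240726
  k2 = f(0.960000, 0.529532) = 0.413212
  w ← 0.452500 + (0.32/2)·(0.240726 + 0.413212) = 0.557130
w(0.96) ≈ 0.5571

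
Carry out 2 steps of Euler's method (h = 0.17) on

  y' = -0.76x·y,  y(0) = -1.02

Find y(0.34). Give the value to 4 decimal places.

Euler: y_{n+1} = y_n + h·f(x_n, y_n).
x=0.000000, y=-1.020000: f=0.000000 → y ← -1.020000 + 0.17·0.000000 = -1.020000
x=0.170000, y=-1.020000: f=0.131784 → y ← -1.020000 + 0.17·0.131784 = -0.997597
y(0.34) ≈ -0.9976

-0.9976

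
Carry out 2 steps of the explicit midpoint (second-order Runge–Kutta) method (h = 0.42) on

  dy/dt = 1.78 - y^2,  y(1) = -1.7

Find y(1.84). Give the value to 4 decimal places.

-6.8714

Midpoint: k1 = f(t_n, y_n); k2 = f(t_n + h/2, y_n + (h/2)·k1); y_{n+1} = y_n + h·k2.
t=1.000000, y=-1.700000:
  k1 = f(1.000000, -1.700000) = -1.110000
  k2 = f(1.210000, -1.933100) = -1.956876
  y ← -1.700000 + 0.42·(-1.956876) = -2.521888
t=1.420000, y=-2.521888:
  k1 = f(1.420000, -2.521888) = -4.579918
  k2 = f(1.630000, -3.483671) = -10.355960
  y ← -2.521888 + 0.42·(-10.355960) = -6.871391
y(1.84) ≈ -6.8714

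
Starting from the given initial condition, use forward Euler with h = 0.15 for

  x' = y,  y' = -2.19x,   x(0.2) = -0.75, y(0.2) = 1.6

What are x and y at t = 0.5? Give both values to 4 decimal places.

-0.2330, 2.0139

Euler on (x,y): x_{n+1} = x_n + h·x', y_{n+1} = y_n + h·y'.
0.200000: (-0.750000, 1.600000); f=(1.600000, 1.642500) → (-0.510000, 1.846375)
0.350000: (-0.510000, 1.846375); f=(1.846375, 1.116900) → (-0.233044, 2.013910)
(x(0.5), y(0.5)) ≈ (-0.2330, 2.0139)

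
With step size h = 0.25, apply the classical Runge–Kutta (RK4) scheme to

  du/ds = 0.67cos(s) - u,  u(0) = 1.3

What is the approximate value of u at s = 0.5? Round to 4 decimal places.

1.0399

RK4: k1 = f(s_n, u_n); k2 = f(s_n + h/2, u_n + (h/2)·k1); k3 = f(s_n + h/2, u_n + (h/2)·k2); k4 = f(s_n + h, u_n + h·k3); u_{n+1} = u_n + (h/6)·(k1 + 2k2 + 2k3 + k4).
s=0.000000, u=1.300000:
  k1 = f(0.000000, 1.300000) = -0.630000
  k2 = f(0.125000, 1.221250) = -0.556478
  k3 = f(0.125000, 1.230440) = -0.565668
  k4 = f(0.250000, 1.158583) = -0.509412
  u ← 1.300000 + (0.25/6)·(k1 + 2k2 + 2k3 + k4) = 1.159012
s=0.250000, u=1.159012:
  k1 = f(0.250000, 1.159012) = -0.509841
  k2 = f(0.375000, 1.095282) = -0.471842
  k3 = f(0.375000, 1.100032) = -0.476592
  k4 = f(0.500000, 1.039864) = -0.451884
  u ← 1.159012 + (0.25/6)·(k1 + 2k2 + 2k3 + k4) = 1.039904
u(0.5) ≈ 1.0399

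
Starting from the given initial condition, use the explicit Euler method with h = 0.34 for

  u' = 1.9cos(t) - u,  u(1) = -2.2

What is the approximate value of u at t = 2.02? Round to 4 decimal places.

-0.4533

Euler: u_{n+1} = u_n + h·f(t_n, u_n).
t=1.000000, u=-2.200000: f=3.226574 → u ← -2.200000 + 0.34·3.226574 = -1.102965
t=1.340000, u=-1.102965: f=1.537595 → u ← -1.102965 + 0.34·1.537595 = -0.580182
t=1.680000, u=-0.580182: f=0.373108 → u ← -0.580182 + 0.34·0.373108 = -0.453326
u(2.02) ≈ -0.4533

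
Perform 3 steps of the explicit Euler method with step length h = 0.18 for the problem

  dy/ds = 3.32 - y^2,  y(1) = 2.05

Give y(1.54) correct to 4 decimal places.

1.8299

Euler: y_{n+1} = y_n + h·f(s_n, y_n).
s=1.000000, y=2.050000: f=-0.882500 → y ← 2.050000 + 0.18·(-0.882500) = 1.891150
s=1.180000, y=1.891150: f=-0.256448 → y ← 1.891150 + 0.18·(-0.256448) = 1.844989
s=1.360000, y=1.844989: f=-0.083986 → y ← 1.844989 + 0.18·(-0.083986) = 1.829872
y(1.54) ≈ 1.8299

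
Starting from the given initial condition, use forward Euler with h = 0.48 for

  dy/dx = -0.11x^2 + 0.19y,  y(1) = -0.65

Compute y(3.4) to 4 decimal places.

Euler: y_{n+1} = y_n + h·f(x_n, y_n).
x=1.000000, y=-0.650000: f=-0.233500 → y ← -0.650000 + 0.48·(-0.233500) = -0.762080
x=1.480000, y=-0.762080: f=-0.385739 → y ← -0.762080 + 0.48·(-0.385739) = -0.947235
x=1.960000, y=-0.947235: f=-0.602551 → y ← -0.947235 + 0.48·(-0.602551) = -1.236459
x=2.440000, y=-1.236459: f=-0.889823 → y ← -1.236459 + 0.48·(-0.889823) = -1.663574
x=2.920000, y=-1.663574: f=-1.253983 → y ← -1.663574 + 0.48·(-1.253983) = -2.265486
y(3.4) ≈ -2.2655

-2.2655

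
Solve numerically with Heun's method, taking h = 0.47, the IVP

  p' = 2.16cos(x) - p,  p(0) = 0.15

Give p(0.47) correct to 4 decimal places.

Heun: k1 = f(x_n, p_n); k2 = f(x_n + h, p_n + h·k1); p_{n+1} = p_n + (h/2)·(k1 + k2).
x=0.000000, p=0.150000:
  k1 = f(0.000000, 0.150000) = 2.010000
  k2 = f(0.470000, 1.094700) = 0.831088
  p ← 0.150000 + (0.47/2)·(2.010000 + 0.831088) = 0.817656
p(0.47) ≈ 0.8177

0.8177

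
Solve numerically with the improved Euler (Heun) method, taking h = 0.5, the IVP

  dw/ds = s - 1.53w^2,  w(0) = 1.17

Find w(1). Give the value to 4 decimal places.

0.7934

Heun: k1 = f(s_n, w_n); k2 = f(s_n + h, w_n + h·k1); w_{n+1} = w_n + (h/2)·(k1 + k2).
s=0.000000, w=1.170000:
  k1 = f(0.000000, 1.170000) = -2.094417
  k2 = f(0.500000, 0.122791) = 0.476931
  w ← 1.170000 + (0.5/2)·(-2.094417 + 0.476931) = 0.765629
s=0.500000, w=0.765629:
  k1 = f(0.500000, 0.765629) = -0.396866
  k2 = f(1.000000, 0.567195) = 0.507783
  w ← 0.765629 + (0.5/2)·(-0.396866 + 0.507783) = 0.793358
w(1) ≈ 0.7934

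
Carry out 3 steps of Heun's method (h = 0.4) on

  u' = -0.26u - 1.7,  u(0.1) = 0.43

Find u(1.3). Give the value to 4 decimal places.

-1.4346

Heun: k1 = f(x_n, u_n); k2 = f(x_n + h, u_n + h·k1); u_{n+1} = u_n + (h/2)·(k1 + k2).
x=0.100000, u=0.430000:
  k1 = f(0.100000, 0.430000) = -1.811800
  k2 = f(0.500000, -0.294720) = -1.623373
  u ← 0.430000 + (0.4/2)·(-1.811800 + (-1.623373)) = -0.257035
x=0.500000, u=-0.257035:
  k1 = f(0.500000, -0.257035) = -1.633171
  k2 = f(0.900000, -0.910303) = -1.463321
  u ← -0.257035 + (0.4/2)·(-1.633171 + (-1.463321)) = -0.876333
x=0.900000, u=-0.876333:
  k1 = f(0.900000, -0.876333) = -1.472153
  k2 = f(1.300000, -1.465194) = -1.319049
  u ← -0.876333 + (0.4/2)·(-1.472153 + (-1.319049)) = -1.434574
u(1.3) ≈ -1.4346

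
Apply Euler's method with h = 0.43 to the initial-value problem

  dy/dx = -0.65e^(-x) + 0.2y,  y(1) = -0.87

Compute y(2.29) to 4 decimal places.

-1.3517

Euler: y_{n+1} = y_n + h·f(x_n, y_n).
x=1.000000, y=-0.870000: f=-0.413122 → y ← -0.870000 + 0.43·(-0.413122) = -1.047642
x=1.430000, y=-1.047642: f=-0.365079 → y ← -1.047642 + 0.43·(-0.365079) = -1.204626
x=1.860000, y=-1.204626: f=-0.342112 → y ← -1.204626 + 0.43·(-0.342112) = -1.351735
y(2.29) ≈ -1.3517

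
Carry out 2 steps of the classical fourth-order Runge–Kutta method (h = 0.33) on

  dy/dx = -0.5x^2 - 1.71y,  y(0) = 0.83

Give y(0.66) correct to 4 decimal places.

0.2319

RK4: k1 = f(x_n, y_n); k2 = f(x_n + h/2, y_n + (h/2)·k1); k3 = f(x_n + h/2, y_n + (h/2)·k2); k4 = f(x_n + h, y_n + h·k3); y_{n+1} = y_n + (h/6)·(k1 + 2k2 + 2k3 + k4).
x=0.000000, y=0.830000:
  k1 = f(0.000000, 0.830000) = -1.419300
  k2 = f(0.165000, 0.595815) = -1.032457
  k3 = f(0.165000, 0.659645) = -1.141605
  k4 = f(0.330000, 0.453270) = -0.829542
  y ← 0.830000 + (0.33/6)·(k1 + 2k2 + 2k3 + k4) = 0.467167
x=0.330000, y=0.467167:
  k1 = f(0.330000, 0.467167) = -0.853305
  k2 = f(0.495000, 0.326371) = -0.680608
  k3 = f(0.495000, 0.354867) = -0.729334
  k4 = f(0.660000, 0.226487) = -0.605092
  y ← 0.467167 + (0.33/6)·(k1 + 2k2 + 2k3 + k4) = 0.231861
y(0.66) ≈ 0.2319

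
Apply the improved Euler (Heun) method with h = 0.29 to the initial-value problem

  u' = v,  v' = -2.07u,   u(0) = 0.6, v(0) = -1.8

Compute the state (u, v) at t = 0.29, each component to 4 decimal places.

Heun on (u,v): k1 = f(t_n, state_n); k2 = f(t_n + h, state_n + h·k1); state_{n+1} = state_n + (h/2)·(k1 + k2).
0.000000: (0.600000, -1.800000)
  k1 = (-1.800000, -1.242000)
  predictor → (0.078000, -2.160180)
  k2 = (-2.160180, -0.161460)
  → (0.025774, -2.003502)
(u(0.29), v(0.29)) ≈ (0.0258, -2.0035)

0.0258, -2.0035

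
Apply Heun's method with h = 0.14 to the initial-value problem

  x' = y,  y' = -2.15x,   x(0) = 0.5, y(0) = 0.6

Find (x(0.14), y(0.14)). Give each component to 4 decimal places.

0.5735, 0.4369

Heun on (x,y): k1 = f(t_n, state_n); k2 = f(t_n + h, state_n + h·k1); state_{n+1} = state_n + (h/2)·(k1 + k2).
0.000000: (0.500000, 0.600000)
  k1 = (0.600000, -1.075000)
  predictor → (0.584000, 0.449500)
  k2 = (0.449500, -1.255600)
  → (0.573465, 0.436858)
(x(0.14), y(0.14)) ≈ (0.5735, 0.4369)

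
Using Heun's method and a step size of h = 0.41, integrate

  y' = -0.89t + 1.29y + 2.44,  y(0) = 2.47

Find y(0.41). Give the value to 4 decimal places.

Heun: k1 = f(t_n, y_n); k2 = f(t_n + h, y_n + h·k1); y_{n+1} = y_n + (h/2)·(k1 + k2).
t=0.000000, y=2.470000:
  k1 = f(0.000000, 2.470000) = 5.626300
  k2 = f(0.410000, 4.776783) = 8.237150
  y ← 2.470000 + (0.41/2)·(5.626300 + 8.237150) = 5.312007
y(0.41) ≈ 5.3120

5.3120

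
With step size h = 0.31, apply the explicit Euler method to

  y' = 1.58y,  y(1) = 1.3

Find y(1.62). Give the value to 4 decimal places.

Euler: y_{n+1} = y_n + h·f(x_n, y_n).
x=1.000000, y=1.300000: f=2.054000 → y ← 1.300000 + 0.31·2.054000 = 1.936740
x=1.310000, y=1.936740: f=3.060049 → y ← 1.936740 + 0.31·3.060049 = 2.885355
y(1.62) ≈ 2.8854

2.8854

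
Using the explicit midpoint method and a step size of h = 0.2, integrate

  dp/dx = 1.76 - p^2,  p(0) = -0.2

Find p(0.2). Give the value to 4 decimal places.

Midpoint: k1 = f(x_n, p_n); k2 = f(x_n + h/2, p_n + (h/2)·k1); p_{n+1} = p_n + h·k2.
x=0.000000, p=-0.200000:
  k1 = f(0.000000, -0.200000) = 1.720000
  k2 = f(0.100000, -0.028000) = 1.759216
  p ← -0.200000 + 0.2·1.759216 = 0.151843
p(0.2) ≈ 0.1518

0.1518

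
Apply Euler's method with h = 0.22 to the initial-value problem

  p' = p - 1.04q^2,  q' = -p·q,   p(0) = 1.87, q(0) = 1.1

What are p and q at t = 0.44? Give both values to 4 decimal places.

Euler on (p,q): p_{n+1} = p_n + h·p', q_{n+1} = q_n + h·q'.
0.000000: (1.870000, 1.100000); f=(0.611600, -2.057000) → (2.004552, 0.647460)
0.220000: (2.004552, 0.647460); f=(1.568579, -1.297867) → (2.349639, 0.361929)
(p(0.44), q(0.44)) ≈ (2.3496, 0.3619)

2.3496, 0.3619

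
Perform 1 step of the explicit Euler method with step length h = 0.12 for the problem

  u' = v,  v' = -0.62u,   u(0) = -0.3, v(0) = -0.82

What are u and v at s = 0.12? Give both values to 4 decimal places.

-0.3984, -0.7977

Euler on (u,v): u_{n+1} = u_n + h·u', v_{n+1} = v_n + h·v'.
0.000000: (-0.300000, -0.820000); f=(-0.820000, 0.186000) → (-0.398400, -0.797680)
(u(0.12), v(0.12)) ≈ (-0.3984, -0.7977)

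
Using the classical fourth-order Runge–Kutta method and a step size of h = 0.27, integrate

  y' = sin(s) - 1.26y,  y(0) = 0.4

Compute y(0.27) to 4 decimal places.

RK4: k1 = f(s_n, y_n); k2 = f(s_n + h/2, y_n + (h/2)·k1); k3 = f(s_n + h/2, y_n + (h/2)·k2); k4 = f(s_n + h, y_n + h·k3); y_{n+1} = y_n + (h/6)·(k1 + 2k2 + 2k3 + k4).
s=0.000000, y=0.400000:
  k1 = f(0.000000, 0.400000) = -0.504000
  k2 = f(0.135000, 0.331960) = -0.283679
  k3 = f(0.135000, 0.361703) = -0.321156
  k4 = f(0.270000, 0.313288) = -0.128011
  y ← 0.400000 + (0.27/6)·(k1 + 2k2 + 2k3 + k4) = 0.317124
y(0.27) ≈ 0.3171

0.3171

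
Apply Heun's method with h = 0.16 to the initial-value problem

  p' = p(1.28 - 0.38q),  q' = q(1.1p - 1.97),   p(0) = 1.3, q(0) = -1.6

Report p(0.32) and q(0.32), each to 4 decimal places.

2.3395, -1.5747

Heun on (p,q): k1 = f(x_n, state_n); k2 = f(x_n + h, state_n + h·k1); state_{n+1} = state_n + (h/2)·(k1 + k2).
0.000000: (1.300000, -1.600000)
  k1 = (2.454400, 0.864000)
  predictor → (1.692704, -1.461760)
  k2 = (3.106905, 0.157908)
  → (1.744904, -1.518247)
0.160000: (1.744904, -1.518247)
  k1 = (3.240172, 0.076831)
  predictor → (2.263332, -1.505954)
  k2 = (4.192285, -0.782592)
  → (2.339501, -1.574708)
(p(0.32), q(0.32)) ≈ (2.3395, -1.5747)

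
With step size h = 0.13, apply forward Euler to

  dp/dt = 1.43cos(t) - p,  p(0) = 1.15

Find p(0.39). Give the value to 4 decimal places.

Euler: p_{n+1} = p_n + h·f(t_n, p_n).
t=0.000000, p=1.150000: f=0.280000 → p ← 1.150000 + 0.13·0.280000 = 1.186400
t=0.130000, p=1.186400: f=0.231534 → p ← 1.186400 + 0.13·0.231534 = 1.216499
t=0.260000, p=1.216499: f=0.165438 → p ← 1.216499 + 0.13·0.165438 = 1.238006
p(0.39) ≈ 1.2380

1.2380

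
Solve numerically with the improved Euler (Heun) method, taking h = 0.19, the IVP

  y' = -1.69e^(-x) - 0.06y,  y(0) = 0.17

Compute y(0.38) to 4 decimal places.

Heun: k1 = f(x_n, y_n); k2 = f(x_n + h, y_n + h·k1); y_{n+1} = y_n + (h/2)·(k1 + k2).
x=0.000000, y=0.170000:
  k1 = f(0.000000, 0.170000) = -1.700200
  k2 = f(0.190000, -0.153038) = -1.388379
  y ← 0.170000 + (0.19/2)·(-1.700200 + (-1.388379)) = -0.123415
x=0.190000, y=-0.123415:
  k1 = f(0.190000, -0.123415) = -1.390156
  k2 = f(0.380000, -0.387545) = -1.132473
  y ← -0.123415 + (0.19/2)·(-1.390156 + (-1.132473)) = -0.363065
y(0.38) ≈ -0.3631

-0.3631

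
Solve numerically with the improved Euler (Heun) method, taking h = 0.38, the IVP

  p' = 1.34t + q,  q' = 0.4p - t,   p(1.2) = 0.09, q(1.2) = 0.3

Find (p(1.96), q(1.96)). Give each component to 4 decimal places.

1.5783, -0.6497

Heun on (p,q): k1 = f(t_n, state_n); k2 = f(t_n + h, state_n + h·k1); state_{n+1} = state_n + (h/2)·(k1 + k2).
1.200000: (0.090000, 0.300000)
  k1 = (1.908000, -1.164000)
  predictor → (0.815040, -0.142320)
  k2 = (1.974880, -1.253984)
  → (0.827747, -0.159417)
1.580000: (0.827747, -0.159417)
  k1 = (1.957783, -1.248901)
  predictor → (1.571705, -0.633999)
  k2 = (1.992401, -1.331318)
  → (1.578282, -0.649659)
(p(1.96), q(1.96)) ≈ (1.5783, -0.6497)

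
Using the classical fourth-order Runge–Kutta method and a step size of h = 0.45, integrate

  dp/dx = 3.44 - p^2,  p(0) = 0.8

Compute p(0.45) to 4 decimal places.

1.5669

RK4: k1 = f(x_n, p_n); k2 = f(x_n + h/2, p_n + (h/2)·k1); k3 = f(x_n + h/2, p_n + (h/2)·k2); k4 = f(x_n + h, p_n + h·k3); p_{n+1} = p_n + (h/6)·(k1 + 2k2 + 2k3 + k4).
x=0.000000, p=0.800000:
  k1 = f(0.000000, 0.800000) = 2.800000
  k2 = f(0.225000, 1.430000) = 1.395100
  k3 = f(0.225000, 1.113897) = 2.199232
  k4 = f(0.450000, 1.789655) = 0.237137
  p ← 0.800000 + (0.45/6)·(k1 + 2k2 + 2k3 + k4) = 1.566935
p(0.45) ≈ 1.5669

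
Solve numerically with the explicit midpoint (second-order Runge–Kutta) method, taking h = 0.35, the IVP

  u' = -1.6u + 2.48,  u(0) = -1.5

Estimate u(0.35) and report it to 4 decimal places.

Midpoint: k1 = f(x_n, u_n); k2 = f(x_n + h/2, u_n + (h/2)·k1); u_{n+1} = u_n + h·k2.
x=0.000000, u=-1.500000:
  k1 = f(0.000000, -1.500000) = 4.880000
  k2 = f(0.175000, -0.646000) = 3.513600
  u ← -1.500000 + 0.35·3.513600 = -0.270240
u(0.35) ≈ -0.2702

-0.2702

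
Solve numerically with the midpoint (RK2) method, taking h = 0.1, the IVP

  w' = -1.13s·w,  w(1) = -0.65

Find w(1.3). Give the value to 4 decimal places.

Midpoint: k1 = f(s_n, w_n); k2 = f(s_n + h/2, w_n + (h/2)·k1); w_{n+1} = w_n + h·k2.
s=1.000000, w=-0.650000:
  k1 = f(1.000000, -0.650000) = 0.734500
  k2 = f(1.050000, -0.613275) = 0.727651
  w ← -0.650000 + 0.1·0.727651 = -0.577235
s=1.100000, w=-0.577235:
  k1 = f(1.100000, -0.577235) = 0.717503
  k2 = f(1.150000, -0.541360) = 0.703497
  w ← -0.577235 + 0.1·0.703497 = -0.506885
s=1.200000, w=-0.506885:
  k1 = f(1.200000, -0.506885) = 0.687336
  k2 = f(1.250000, -0.472518) = 0.667432
  w ← -0.506885 + 0.1·0.667432 = -0.440142
w(1.3) ≈ -0.4401

-0.4401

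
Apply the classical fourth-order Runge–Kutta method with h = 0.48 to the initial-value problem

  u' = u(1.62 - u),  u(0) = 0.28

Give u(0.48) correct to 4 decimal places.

0.5062

RK4: k1 = f(x_n, u_n); k2 = f(x_n + h/2, u_n + (h/2)·k1); k3 = f(x_n + h/2, u_n + (h/2)·k2); k4 = f(x_n + h, u_n + h·k3); u_{n+1} = u_n + (h/6)·(k1 + 2k2 + 2k3 + k4).
x=0.000000, u=0.280000:
  k1 = f(0.000000, 0.280000) = 0.375200
  k2 = f(0.240000, 0.370048) = 0.462542
  k3 = f(0.240000, 0.391010) = 0.480547
  k4 = f(0.480000, 0.510663) = 0.566497
  u ← 0.280000 + (0.48/6)·(k1 + 2k2 + 2k3 + k4) = 0.506230
u(0.48) ≈ 0.5062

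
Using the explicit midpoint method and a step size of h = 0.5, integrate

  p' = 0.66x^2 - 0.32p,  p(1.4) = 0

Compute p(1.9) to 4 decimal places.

Midpoint: k1 = f(x_n, p_n); k2 = f(x_n + h/2, p_n + (h/2)·k1); p_{n+1} = p_n + h·k2.
x=1.400000, p=0.000000:
  k1 = f(1.400000, 0.000000) = 1.293600
  k2 = f(1.650000, 0.323400) = 1.693362
  p ← 0.000000 + 0.5·1.693362 = 0.846681
p(1.9) ≈ 0.8467

0.8467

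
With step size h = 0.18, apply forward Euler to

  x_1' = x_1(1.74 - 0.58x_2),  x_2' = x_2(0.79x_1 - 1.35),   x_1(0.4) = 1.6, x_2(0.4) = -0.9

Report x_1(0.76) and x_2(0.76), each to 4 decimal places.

3.1649, -0.9544

Euler on (x_1,x_2): x_1_{n+1} = x_1_n + h·x_1', x_2_{n+1} = x_2_n + h·x_2'.
0.400000: (1.600000, -0.900000); f=(3.619200, 0.077400) → (2.251456, -0.886068)
0.580000: (2.251456, -0.886068); f=(5.074600, -0.379813) → (3.164884, -0.954434)
(x_1(0.76), x_2(0.76)) ≈ (3.1649, -0.9544)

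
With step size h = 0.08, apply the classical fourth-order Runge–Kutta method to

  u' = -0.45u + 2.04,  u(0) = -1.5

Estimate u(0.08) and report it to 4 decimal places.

RK4: k1 = f(t_n, u_n); k2 = f(t_n + h/2, u_n + (h/2)·k1); k3 = f(t_n + h/2, u_n + (h/2)·k2); k4 = f(t_n + h, u_n + h·k3); u_{n+1} = u_n + (h/6)·(k1 + 2k2 + 2k3 + k4).
t=0.000000, u=-1.500000:
  k1 = f(0.000000, -1.500000) = 2.715000
  k2 = f(0.040000, -1.391400) = 2.666130
  k3 = f(0.040000, -1.393355) = 2.667010
  k4 = f(0.080000, -1.286639) = 2.618988
  u ← -1.500000 + (0.08/6)·(k1 + 2k2 + 2k3 + k4) = -1.286663
u(0.08) ≈ -1.2867

-1.2867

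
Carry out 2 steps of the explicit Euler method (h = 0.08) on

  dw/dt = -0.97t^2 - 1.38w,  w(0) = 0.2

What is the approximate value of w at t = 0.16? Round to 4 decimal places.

Euler: w_{n+1} = w_n + h·f(t_n, w_n).
t=0.000000, w=0.200000: f=-0.276000 → w ← 0.200000 + 0.08·(-0.276000) = 0.177920
t=0.080000, w=0.177920: f=-0.251738 → w ← 0.177920 + 0.08·(-0.251738) = 0.157781
w(0.16) ≈ 0.1578

0.1578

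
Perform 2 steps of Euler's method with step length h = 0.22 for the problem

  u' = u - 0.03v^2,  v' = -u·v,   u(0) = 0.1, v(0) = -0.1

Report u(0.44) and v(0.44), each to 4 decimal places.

0.1487, -0.0952

Euler on (u,v): u_{n+1} = u_n + h·u', v_{n+1} = v_n + h·v'.
0.000000: (0.100000, -0.100000); f=(0.099700, 0.010000) → (0.121934, -0.097800)
0.220000: (0.121934, -0.097800); f=(0.121647, 0.011925) → (0.148696, -0.095176)
(u(0.44), v(0.44)) ≈ (0.1487, -0.0952)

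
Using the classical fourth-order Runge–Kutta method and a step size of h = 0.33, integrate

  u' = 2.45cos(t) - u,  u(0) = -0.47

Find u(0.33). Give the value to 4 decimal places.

RK4: k1 = f(t_n, u_n); k2 = f(t_n + h/2, u_n + (h/2)·k1); k3 = f(t_n + h/2, u_n + (h/2)·k2); k4 = f(t_n + h, u_n + h·k3); u_{n+1} = u_n + (h/6)·(k1 + 2k2 + 2k3 + k4).
t=0.000000, u=-0.470000:
  k1 = f(0.000000, -0.470000) = 2.920000
  k2 = f(0.165000, 0.011800) = 2.404925
  k3 = f(0.165000, -0.073187) = 2.489912
  k4 = f(0.330000, 0.351671) = 1.966133
  u ← -0.470000 + (0.33/6)·(k1 + 2k2 + 2k3 + k4) = 0.337169
u(0.33) ≈ 0.3372

0.3372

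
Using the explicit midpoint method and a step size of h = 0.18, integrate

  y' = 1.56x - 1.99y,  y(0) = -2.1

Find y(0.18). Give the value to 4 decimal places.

-1.4572

Midpoint: k1 = f(x_n, y_n); k2 = f(x_n + h/2, y_n + (h/2)·k1); y_{n+1} = y_n + h·k2.
x=0.000000, y=-2.100000:
  k1 = f(0.000000, -2.100000) = 4.179000
  k2 = f(0.090000, -1.723890) = 3.570941
  y ← -2.100000 + 0.18·3.570941 = -1.457231
y(0.18) ≈ -1.4572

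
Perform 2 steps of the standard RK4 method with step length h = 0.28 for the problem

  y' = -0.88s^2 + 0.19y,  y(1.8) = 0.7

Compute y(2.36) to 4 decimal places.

RK4: k1 = f(s_n, y_n); k2 = f(s_n + h/2, y_n + (h/2)·k1); k3 = f(s_n + h/2, y_n + (h/2)·k2); k4 = f(s_n + h, y_n + h·k3); y_{n+1} = y_n + (h/6)·(k1 + 2k2 + 2k3 + k4).
s=1.800000, y=0.700000:
  k1 = f(1.800000, 0.700000) = -2.718200
  k2 = f(1.940000, 0.319452) = -3.251272
  k3 = f(1.940000, 0.244822) = -3.265452
  k4 = f(2.080000, -0.214327) = -3.847954
  y ← 0.700000 + (0.28/6)·(k1 + 2k2 + 2k3 + k4) = -0.214648
s=2.080000, y=-0.214648:
  k1 = f(2.080000, -0.214648) = -3.848015
  k2 = f(2.220000, -0.753370) = -4.480132
  k3 = f(2.220000, -0.841867) = -4.496947
  k4 = f(2.360000, -1.473793) = -5.181269
  y ← -0.214648 + (0.28/6)·(k1 + 2k2 + 2k3 + k4) = -1.473875
y(2.36) ≈ -1.4739

-1.4739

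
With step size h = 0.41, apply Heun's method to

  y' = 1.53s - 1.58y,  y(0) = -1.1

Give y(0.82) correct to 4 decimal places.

0.0273

Heun: k1 = f(s_n, y_n); k2 = f(s_n + h, y_n + h·k1); y_{n+1} = y_n + (h/2)·(k1 + k2).
s=0.000000, y=-1.100000:
  k1 = f(0.000000, -1.100000) = 1.738000
  k2 = f(0.410000, -0.387420) = 1.239424
  y ← -1.100000 + (0.41/2)·(1.738000 + 1.239424) = -0.489628
s=0.410000, y=-0.489628:
  k1 = f(0.410000, -0.489628) = 1.400912
  k2 = f(0.820000, 0.084746) = 1.120701
  y ← -0.489628 + (0.41/2)·(1.400912 + 1.120701) = 0.027303
y(0.82) ≈ 0.0273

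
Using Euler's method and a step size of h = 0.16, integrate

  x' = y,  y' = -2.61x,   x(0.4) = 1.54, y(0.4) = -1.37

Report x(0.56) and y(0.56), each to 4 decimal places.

1.3208, -2.0131

Euler on (x,y): x_{n+1} = x_n + h·x', y_{n+1} = y_n + h·y'.
0.400000: (1.540000, -1.370000); f=(-1.370000, -4.019400) → (1.320800, -2.013104)
(x(0.56), y(0.56)) ≈ (1.3208, -2.0131)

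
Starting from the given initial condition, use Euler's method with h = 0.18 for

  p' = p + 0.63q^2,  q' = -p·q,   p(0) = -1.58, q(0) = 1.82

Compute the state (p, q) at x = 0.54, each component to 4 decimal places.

Euler on (p,q): p_{n+1} = p_n + h·p', q_{n+1} = q_n + h·q'.
0.000000: (-1.580000, 1.820000); f=(0.506812, 2.875600) → (-1.488774, 2.337608)
0.180000: (-1.488774, 2.337608); f=(1.953805, 3.480170) → (-1.137089, 2.964039)
0.360000: (-1.137089, 2.964039); f=(4.397791, 3.370375) → (-0.345486, 3.570706)
(p(0.54), q(0.54)) ≈ (-0.3455, 3.5707)

-0.3455, 3.5707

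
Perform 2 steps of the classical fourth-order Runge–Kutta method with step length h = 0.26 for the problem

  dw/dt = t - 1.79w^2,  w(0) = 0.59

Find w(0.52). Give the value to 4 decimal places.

0.4850

RK4: k1 = f(t_n, w_n); k2 = f(t_n + h/2, w_n + (h/2)·k1); k3 = f(t_n + h/2, w_n + (h/2)·k2); k4 = f(t_n + h, w_n + h·k3); w_{n+1} = w_n + (h/6)·(k1 + 2k2 + 2k3 + k4).
t=0.000000, w=0.590000:
  k1 = f(0.000000, 0.590000) = -0.623099
  k2 = f(0.130000, 0.508997) = -0.333750
  k3 = f(0.130000, 0.546613) = -0.404826
  k4 = f(0.260000, 0.484745) = -0.160611
  w ← 0.590000 + (0.26/6)·(k1 + 2k2 + 2k3 + k4) = 0.492029
t=0.260000, w=0.492029:
  k1 = f(0.260000, 0.492029) = -0.173346
  k2 = f(0.390000, 0.469494) = -0.004561
  k3 = f(0.390000, 0.491436) = -0.042303
  k4 = f(0.520000, 0.481031) = 0.105811
  w ← 0.492029 + (0.26/6)·(k1 + 2k2 + 2k3 + k4) = 0.485041
w(0.52) ≈ 0.4850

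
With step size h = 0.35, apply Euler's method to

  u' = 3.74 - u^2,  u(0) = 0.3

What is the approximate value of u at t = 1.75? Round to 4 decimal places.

Euler: u_{n+1} = u_n + h·f(t_n, u_n).
t=0.000000, u=0.300000: f=3.650000 → u ← 0.300000 + 0.35·3.650000 = 1.577500
t=0.350000, u=1.577500: f=1.251494 → u ← 1.577500 + 0.35·1.251494 = 2.015523
t=0.700000, u=2.015523: f=-0.322332 → u ← 2.015523 + 0.35·(-0.322332) = 1.902707
t=1.050000, u=1.902707: f=0.119708 → u ← 1.902707 + 0.35·0.119708 = 1.944604
t=1.400000, u=1.944604: f=-0.041486 → u ← 1.944604 + 0.35·(-0.041486) = 1.930084
u(1.75) ≈ 1.9301

1.9301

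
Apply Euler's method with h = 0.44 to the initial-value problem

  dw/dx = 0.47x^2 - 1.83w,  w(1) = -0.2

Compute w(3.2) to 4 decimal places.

Euler: w_{n+1} = w_n + h·f(x_n, w_n).
x=1.000000, w=-0.200000: f=0.836000 → w ← -0.200000 + 0.44·0.836000 = 0.167840
x=1.440000, w=0.167840: f=0.667445 → w ← 0.167840 + 0.44·0.667445 = 0.461516
x=1.880000, w=0.461516: f=0.816594 → w ← 0.461516 + 0.44·0.816594 = 0.820817
x=2.320000, w=0.820817: f=1.027633 → w ← 0.820817 + 0.44·1.027633 = 1.272976
x=2.760000, w=1.272976: f=1.250727 → w ← 1.272976 + 0.44·1.250727 = 1.823295
w(3.2) ≈ 1.8233

1.8233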